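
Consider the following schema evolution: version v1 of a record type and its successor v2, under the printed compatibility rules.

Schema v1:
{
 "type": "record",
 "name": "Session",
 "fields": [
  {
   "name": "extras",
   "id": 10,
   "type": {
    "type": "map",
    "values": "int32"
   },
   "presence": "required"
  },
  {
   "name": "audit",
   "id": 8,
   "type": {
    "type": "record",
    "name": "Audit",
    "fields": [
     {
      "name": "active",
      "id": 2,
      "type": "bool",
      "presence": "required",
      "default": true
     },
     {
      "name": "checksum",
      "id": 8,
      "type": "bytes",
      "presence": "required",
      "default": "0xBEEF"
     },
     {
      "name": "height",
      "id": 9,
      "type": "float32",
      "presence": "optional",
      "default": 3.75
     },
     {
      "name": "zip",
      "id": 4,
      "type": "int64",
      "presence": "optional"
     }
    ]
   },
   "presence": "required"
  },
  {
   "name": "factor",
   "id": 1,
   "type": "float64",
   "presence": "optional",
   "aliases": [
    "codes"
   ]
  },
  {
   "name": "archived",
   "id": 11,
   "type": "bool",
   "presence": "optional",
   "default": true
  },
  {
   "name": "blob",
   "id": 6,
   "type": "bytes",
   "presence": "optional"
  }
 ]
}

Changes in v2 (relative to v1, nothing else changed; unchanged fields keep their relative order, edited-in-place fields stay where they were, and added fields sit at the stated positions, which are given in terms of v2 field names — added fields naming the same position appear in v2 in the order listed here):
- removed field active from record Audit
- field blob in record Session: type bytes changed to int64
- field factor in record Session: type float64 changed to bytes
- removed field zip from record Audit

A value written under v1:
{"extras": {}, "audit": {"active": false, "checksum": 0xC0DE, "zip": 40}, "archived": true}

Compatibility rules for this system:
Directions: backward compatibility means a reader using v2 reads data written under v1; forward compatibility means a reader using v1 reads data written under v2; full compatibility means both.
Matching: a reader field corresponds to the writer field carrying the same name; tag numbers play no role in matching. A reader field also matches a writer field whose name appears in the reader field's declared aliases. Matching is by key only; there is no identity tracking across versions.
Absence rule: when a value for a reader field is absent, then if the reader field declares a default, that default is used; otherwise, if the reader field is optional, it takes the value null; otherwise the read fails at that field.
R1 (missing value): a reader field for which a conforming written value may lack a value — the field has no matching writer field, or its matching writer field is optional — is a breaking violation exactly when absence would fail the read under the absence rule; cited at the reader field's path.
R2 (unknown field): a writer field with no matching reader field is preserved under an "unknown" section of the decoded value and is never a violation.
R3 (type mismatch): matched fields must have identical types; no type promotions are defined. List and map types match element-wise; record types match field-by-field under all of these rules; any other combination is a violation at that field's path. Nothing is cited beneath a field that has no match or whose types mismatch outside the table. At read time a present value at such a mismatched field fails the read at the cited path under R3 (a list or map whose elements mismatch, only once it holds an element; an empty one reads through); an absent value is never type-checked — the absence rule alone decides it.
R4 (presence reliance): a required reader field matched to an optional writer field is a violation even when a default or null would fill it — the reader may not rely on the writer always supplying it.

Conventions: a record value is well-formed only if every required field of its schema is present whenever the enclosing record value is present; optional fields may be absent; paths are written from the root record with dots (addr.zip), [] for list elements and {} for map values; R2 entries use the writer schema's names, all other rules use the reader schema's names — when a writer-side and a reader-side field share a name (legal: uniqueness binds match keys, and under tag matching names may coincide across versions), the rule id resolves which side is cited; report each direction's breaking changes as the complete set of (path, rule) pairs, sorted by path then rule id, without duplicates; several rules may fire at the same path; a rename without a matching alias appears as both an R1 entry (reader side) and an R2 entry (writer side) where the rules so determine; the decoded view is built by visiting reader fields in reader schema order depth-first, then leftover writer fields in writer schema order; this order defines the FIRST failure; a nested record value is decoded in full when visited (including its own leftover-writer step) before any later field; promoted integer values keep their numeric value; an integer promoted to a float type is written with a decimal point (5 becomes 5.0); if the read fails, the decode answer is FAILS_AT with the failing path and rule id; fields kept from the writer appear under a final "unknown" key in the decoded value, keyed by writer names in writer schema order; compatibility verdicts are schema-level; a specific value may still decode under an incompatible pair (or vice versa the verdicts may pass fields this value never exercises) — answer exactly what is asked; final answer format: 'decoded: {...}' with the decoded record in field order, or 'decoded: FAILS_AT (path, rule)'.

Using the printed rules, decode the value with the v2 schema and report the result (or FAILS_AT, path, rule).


decoded: {"extras": {}, "audit": {"checksum": 0xC0DE, "height": 3.75, "unknown": {"active": false, "zip": 40}}, "factor": null, "archived": true, "blob": null}

the writer's type comes first in each Session pair
decode (reader v2):
  extras := {}
  audit.checksum := 0xC0DE
  audit.height := 3.75 (missing; default applied)
  writer audit.active: kept under "unknown"
  writer audit.zip: kept under "unknown"
  factor := null (missing; optional => null)
  archived := true
  blob := null (missing; optional => null)
  => decoded: {"extras": {}, "audit": {"checksum": 0xC0DE, "height": 3.75, "unknown": {"active": false, "zip": 40}}, "factor": null, "archived": true, "blob": null}
checking off the Session differences that do not matter here:
  field blob in record Session: type bytes changed to int64 -> changes Session's schema-level verdicts only — the decode of this value is the same
  field factor in record Session: type float64 changed to bytes -> changes Session's schema-level verdicts only — the decode of this value is the same


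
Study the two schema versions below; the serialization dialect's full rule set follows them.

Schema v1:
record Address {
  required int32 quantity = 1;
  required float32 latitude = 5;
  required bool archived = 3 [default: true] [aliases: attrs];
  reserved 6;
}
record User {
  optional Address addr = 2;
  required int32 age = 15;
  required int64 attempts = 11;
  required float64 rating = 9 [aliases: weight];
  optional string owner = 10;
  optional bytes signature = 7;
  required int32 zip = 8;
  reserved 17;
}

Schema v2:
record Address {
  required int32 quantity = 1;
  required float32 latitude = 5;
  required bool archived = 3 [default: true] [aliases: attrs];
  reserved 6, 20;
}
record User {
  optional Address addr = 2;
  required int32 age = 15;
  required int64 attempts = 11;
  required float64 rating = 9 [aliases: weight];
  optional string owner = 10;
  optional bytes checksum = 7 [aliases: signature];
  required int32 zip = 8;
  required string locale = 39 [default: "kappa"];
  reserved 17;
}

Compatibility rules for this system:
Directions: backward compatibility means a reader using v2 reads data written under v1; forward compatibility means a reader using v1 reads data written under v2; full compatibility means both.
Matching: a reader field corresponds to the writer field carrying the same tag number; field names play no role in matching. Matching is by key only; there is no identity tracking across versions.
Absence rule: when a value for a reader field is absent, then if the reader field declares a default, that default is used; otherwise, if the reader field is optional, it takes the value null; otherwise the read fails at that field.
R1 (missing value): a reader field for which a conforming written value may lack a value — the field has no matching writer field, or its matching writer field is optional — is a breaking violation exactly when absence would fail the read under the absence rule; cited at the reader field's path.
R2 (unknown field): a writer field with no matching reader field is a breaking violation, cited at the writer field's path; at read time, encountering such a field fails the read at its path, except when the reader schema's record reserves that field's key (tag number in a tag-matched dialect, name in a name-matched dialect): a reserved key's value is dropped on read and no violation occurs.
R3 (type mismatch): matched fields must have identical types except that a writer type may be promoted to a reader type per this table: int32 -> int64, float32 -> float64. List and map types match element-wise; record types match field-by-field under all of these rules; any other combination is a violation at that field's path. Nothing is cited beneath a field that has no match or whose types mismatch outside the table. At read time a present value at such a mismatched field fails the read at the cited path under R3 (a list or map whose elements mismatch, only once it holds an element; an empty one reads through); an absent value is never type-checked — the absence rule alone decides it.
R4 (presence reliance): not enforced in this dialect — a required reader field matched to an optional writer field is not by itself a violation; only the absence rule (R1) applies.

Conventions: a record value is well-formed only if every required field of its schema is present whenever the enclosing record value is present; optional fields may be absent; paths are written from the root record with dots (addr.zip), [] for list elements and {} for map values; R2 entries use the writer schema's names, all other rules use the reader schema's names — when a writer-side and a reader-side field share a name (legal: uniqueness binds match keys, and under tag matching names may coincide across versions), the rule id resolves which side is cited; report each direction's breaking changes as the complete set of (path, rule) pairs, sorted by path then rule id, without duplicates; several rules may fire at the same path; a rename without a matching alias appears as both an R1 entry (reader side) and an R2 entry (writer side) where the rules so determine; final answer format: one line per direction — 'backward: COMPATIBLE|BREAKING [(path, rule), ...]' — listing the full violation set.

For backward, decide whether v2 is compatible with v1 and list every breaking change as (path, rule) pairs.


backward: COMPATIBLE []

each type pair in User: writer, then reader
backward pass over User, reader schema v2, writer schema v1:
  Address -> Address, writer optional: addr aligns to addr
  int32 -> int32, writer required: age aligns to age
  int64 -> int64, writer required: attempts aligns to attempts
  float64 -> float64, writer required: rating aligns to rating
  string -> string, writer optional: owner aligns to owner
  bytes -> bytes, writer optional: checksum aligns to signature
  int32 -> int32, writer required: zip aligns to zip
  locale: no writer-side match
  int32 -> int32, writer required: addr.quantity aligns to addr.quantity
  float32 -> float32, writer required: addr.latitude aligns to addr.latitude
  bool -> bool, writer required: addr.archived aligns to addr.archived
  => no violations; backward on User: COMPATIBLE
the other User changes do not affect what is asked:
  renamed field signature to checksum in record User (alias signature declared on the renamed field) -> triggers nothing under User's printed rules — same verdict
  added field locale to record User: required string, tag 39, default "kappa" (in v2 it sits last) -> its effect on User is confined to the forward direction, not asked


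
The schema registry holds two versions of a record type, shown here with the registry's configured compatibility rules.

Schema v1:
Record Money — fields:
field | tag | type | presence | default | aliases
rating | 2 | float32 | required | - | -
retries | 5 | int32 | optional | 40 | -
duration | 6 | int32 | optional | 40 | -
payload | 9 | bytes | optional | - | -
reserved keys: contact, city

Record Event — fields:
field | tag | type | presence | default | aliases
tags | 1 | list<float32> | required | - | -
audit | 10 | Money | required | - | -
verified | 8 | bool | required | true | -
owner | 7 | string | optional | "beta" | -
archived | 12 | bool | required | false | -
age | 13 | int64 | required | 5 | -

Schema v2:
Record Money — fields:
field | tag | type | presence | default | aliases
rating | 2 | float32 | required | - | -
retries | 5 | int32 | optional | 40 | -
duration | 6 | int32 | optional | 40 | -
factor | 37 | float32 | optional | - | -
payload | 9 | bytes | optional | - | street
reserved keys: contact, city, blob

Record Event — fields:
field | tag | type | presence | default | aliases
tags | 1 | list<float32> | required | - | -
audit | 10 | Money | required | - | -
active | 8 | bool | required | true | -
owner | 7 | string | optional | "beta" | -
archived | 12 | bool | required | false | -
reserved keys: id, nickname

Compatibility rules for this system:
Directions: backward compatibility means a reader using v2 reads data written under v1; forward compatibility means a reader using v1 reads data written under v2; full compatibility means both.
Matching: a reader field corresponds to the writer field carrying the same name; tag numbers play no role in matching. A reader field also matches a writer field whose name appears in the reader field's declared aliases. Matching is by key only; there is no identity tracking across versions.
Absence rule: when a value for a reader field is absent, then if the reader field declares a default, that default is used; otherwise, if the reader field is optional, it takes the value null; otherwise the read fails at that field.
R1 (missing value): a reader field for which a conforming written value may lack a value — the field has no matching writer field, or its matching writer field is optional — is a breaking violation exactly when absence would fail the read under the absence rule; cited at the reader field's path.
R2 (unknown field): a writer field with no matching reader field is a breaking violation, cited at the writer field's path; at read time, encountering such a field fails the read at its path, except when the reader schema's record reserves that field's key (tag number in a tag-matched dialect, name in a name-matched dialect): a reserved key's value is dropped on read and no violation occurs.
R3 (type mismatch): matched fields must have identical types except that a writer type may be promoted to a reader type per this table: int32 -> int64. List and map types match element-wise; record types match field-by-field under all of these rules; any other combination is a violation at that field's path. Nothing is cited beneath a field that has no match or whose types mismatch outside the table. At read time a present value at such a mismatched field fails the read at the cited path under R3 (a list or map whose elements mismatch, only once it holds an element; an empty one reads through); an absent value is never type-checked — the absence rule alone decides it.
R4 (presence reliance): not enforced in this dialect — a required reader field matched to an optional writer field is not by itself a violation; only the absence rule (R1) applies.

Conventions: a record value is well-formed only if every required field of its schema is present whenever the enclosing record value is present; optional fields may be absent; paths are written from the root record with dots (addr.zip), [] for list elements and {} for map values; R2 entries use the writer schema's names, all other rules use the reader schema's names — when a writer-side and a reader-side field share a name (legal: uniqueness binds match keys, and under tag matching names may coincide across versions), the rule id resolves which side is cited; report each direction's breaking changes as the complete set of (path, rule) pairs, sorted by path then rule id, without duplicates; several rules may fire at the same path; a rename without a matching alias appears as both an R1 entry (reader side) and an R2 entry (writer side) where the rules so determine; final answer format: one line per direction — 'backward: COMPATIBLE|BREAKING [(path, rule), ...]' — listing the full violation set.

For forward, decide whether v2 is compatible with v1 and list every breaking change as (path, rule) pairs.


forward: BREAKING [(active, R2), (audit.factor, R2)]

arrows below run writer -> reader for Event
forward pass over Event, reader schema v1, writer schema v2:
  writer required, list<float32> -> list<float32>: reader tags maps from writer tags
  writer required, Money -> Money: reader audit maps from writer audit
  verified: no writer-side match
  writer optional, string -> string: reader owner maps from writer owner
  writer required, bool -> bool: reader archived maps from writer archived
  age: no writer-side match
  writer active: unknown to reader
  writer required, float32 -> float32: reader audit.rating maps from writer audit.rating
  writer optional, int32 -> int32: reader audit.retries maps from writer audit.retries
  writer optional, int32 -> int32: reader audit.duration maps from writer audit.duration
  writer optional, bytes -> bytes: reader audit.payload maps from writer audit.payload
  writer audit.factor: unknown to reader
  R2 fires at active
  R2 fires at audit.factor
  => 2 violation(s): forward is BREAKING for Event
ruling out the remaining Event differences:
  removed field age from record Event -> its effect on Event is confined to the backward direction, not asked


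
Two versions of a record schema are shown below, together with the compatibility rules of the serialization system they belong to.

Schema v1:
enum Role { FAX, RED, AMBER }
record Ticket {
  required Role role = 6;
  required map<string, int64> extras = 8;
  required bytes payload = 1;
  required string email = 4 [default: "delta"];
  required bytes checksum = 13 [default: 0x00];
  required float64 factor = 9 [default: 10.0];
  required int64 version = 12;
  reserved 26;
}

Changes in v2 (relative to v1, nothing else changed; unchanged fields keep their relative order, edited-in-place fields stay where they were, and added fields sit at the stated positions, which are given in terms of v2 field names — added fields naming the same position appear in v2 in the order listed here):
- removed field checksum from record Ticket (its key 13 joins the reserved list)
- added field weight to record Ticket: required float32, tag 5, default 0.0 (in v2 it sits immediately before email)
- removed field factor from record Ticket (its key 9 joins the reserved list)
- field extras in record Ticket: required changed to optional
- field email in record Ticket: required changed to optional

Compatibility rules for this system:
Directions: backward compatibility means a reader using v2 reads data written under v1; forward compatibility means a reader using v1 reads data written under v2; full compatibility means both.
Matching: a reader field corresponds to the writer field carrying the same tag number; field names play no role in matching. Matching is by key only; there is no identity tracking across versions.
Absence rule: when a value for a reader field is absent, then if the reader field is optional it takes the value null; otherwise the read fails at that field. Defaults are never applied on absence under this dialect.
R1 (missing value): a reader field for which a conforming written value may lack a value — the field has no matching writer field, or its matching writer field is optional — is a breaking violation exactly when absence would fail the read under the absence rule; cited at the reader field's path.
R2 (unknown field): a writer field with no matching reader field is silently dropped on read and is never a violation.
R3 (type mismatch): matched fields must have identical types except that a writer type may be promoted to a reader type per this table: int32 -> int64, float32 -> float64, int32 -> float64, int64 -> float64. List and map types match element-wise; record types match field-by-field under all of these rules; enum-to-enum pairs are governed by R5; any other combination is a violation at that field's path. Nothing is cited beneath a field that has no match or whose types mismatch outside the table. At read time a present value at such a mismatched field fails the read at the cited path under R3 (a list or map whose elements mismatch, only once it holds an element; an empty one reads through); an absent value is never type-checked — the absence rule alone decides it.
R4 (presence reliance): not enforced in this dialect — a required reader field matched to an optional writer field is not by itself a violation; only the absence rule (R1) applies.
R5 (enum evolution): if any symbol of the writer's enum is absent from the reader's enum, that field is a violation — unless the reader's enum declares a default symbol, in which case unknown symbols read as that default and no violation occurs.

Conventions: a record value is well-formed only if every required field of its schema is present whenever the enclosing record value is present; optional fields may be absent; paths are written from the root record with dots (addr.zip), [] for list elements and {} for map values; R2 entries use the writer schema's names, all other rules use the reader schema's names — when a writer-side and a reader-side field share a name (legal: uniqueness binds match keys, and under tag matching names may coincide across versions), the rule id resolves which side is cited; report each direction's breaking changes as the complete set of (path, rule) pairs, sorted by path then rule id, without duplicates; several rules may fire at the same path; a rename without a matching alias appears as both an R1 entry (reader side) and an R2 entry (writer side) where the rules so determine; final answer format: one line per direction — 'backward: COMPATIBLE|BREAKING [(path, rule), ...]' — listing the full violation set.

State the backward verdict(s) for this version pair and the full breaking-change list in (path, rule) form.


in Ticket below, arrows point writer -> reader
backward on Ticket — v2 reading data written by v1:
  role: paired with writer role (Role -> Role; writer required)
  extras: paired with writer extras (map<string, int64> -> map<string, int64>; writer required)
  payload: paired with writer payload (bytes -> bytes; writer required)
  weight has no writer counterpart
  email: paired with writer email (string -> string; writer required)
  version: paired with writer version (int64 -> int64; writer required)
  checksum (writer side), unknown to reader
  factor (writer side), unknown to reader
  R1 fires at weight
  => backward verdict for Ticket: BREAKING, 1 violation(s)
ruling out the remaining Ticket differences:
  removed field checksum from record Ticket (its key 13 joins the reserved list) -> its effect on Ticket is confined to the forward direction, not asked
  removed field factor from record Ticket (its key 9 joins the reserved list) -> its effect on Ticket is confined to the forward direction, not asked
  field extras in record Ticket: required changed to optional -> its effect on Ticket is confined to the forward direction, not asked
  field email in record Ticket: required changed to optional -> its effect on Ticket is confined to the forward direction, not asked

backward: BREAKING [(weight, R1)]


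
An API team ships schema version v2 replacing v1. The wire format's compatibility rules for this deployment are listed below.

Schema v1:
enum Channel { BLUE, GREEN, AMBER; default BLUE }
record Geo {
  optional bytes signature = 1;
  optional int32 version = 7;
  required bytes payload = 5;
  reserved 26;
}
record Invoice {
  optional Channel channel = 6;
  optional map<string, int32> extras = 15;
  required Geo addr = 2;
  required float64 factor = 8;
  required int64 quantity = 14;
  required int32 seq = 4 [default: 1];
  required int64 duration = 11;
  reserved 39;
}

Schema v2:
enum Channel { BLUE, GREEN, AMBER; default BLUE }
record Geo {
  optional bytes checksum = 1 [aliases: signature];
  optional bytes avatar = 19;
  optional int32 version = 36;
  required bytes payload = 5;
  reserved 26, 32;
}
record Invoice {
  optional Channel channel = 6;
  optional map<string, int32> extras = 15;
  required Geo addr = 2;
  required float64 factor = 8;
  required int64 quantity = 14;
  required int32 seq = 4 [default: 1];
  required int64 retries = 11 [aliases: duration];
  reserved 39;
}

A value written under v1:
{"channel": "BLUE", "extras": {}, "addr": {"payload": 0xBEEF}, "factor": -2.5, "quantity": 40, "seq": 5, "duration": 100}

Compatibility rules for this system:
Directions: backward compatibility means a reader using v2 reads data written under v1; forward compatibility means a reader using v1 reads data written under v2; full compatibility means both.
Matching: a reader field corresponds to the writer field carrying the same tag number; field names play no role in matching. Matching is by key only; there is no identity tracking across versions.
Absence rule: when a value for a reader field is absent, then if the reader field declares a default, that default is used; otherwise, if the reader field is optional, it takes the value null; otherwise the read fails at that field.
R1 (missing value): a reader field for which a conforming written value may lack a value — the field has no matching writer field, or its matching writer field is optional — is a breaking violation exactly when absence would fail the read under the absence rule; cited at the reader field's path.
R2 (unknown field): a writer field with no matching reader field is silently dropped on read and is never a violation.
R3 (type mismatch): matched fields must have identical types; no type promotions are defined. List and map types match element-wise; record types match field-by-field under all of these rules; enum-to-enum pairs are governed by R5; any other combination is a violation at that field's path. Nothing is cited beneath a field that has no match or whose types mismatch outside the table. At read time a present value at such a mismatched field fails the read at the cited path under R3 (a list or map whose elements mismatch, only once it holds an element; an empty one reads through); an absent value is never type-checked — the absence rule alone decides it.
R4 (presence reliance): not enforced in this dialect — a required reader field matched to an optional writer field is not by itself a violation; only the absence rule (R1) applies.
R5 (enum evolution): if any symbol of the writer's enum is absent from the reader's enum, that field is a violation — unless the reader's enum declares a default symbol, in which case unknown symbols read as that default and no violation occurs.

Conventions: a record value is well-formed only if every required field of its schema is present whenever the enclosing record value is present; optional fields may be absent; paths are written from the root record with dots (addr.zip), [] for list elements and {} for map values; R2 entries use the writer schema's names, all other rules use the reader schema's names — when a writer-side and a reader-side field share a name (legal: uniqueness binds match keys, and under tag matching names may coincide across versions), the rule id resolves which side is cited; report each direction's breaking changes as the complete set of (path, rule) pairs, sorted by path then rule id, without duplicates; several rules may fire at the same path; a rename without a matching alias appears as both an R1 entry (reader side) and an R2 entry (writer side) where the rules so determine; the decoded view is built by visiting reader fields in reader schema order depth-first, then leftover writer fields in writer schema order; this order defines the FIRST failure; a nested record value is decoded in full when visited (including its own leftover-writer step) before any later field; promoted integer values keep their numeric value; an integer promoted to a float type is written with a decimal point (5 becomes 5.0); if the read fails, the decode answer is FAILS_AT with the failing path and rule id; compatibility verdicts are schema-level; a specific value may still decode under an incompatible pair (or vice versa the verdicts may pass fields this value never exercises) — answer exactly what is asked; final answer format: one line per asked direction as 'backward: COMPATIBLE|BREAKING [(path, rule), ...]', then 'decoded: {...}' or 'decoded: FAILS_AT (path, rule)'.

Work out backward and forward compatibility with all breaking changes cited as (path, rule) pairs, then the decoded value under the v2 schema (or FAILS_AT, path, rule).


arrows below run writer -> reader for Invoice
backward analysis of Invoice with v2 as reader and v1 as writer:
  channel <- channel (Channel -> Channel, writer optional)
  extras <- extras (map<string, int32> -> map<string, int32>, writer optional)
  addr <- addr (Geo -> Geo, writer required)
  factor <- factor (float64 -> float64, writer required)
  quantity <- quantity (int64 -> int64, writer required)
  seq <- seq (int32 -> int32, writer required)
  retries <- duration (int64 -> int64, writer required)
  addr.checksum <- addr.signature (bytes -> bytes, writer optional)
  addr.avatar: no writer match
  addr.version: no writer match
  addr.payload <- addr.payload (bytes -> bytes, writer required)
  writer field addr.version has no reader counterpart
  => backward verdict for Invoice: COMPATIBLE, no violations
forward analysis of Invoice with v1 as reader and v2 as writer:
  channel <- channel (Channel -> Channel, writer optional)
  extras <- extras (map<string, int32> -> map<string, int32>, writer optional)
  addr <- addr (Geo -> Geo, writer required)
  factor <- factor (float64 -> float64, writer required)
  quantity <- quantity (int64 -> int64, writer required)
  seq <- seq (int32 -> int32, writer required)
  duration <- retries (int64 -> int64, writer required)
  addr.signature <- addr.checksum (bytes -> bytes, writer optional)
  addr.version: no writer match
  addr.payload <- addr.payload (bytes -> bytes, writer required)
  writer field addr.avatar has no reader counterpart
  writer field addr.version has no reader counterpart
  => forward verdict for Invoice: COMPATIBLE, no violations
decode walk for Invoice under reader schema v2:
  channel := "BLUE"
  extras := {}
  addr.checksum := null (missing; optional => null)
  addr.avatar := null (missing; optional => null)
  addr.version := null (missing; optional => null)
  addr.payload := 0xBEEF
  factor := -2.5
  quantity := 40
  seq := 5
  retries := 100 (from writer duration)
  => decoded: {"channel": "BLUE", "extras": {}, "addr": {"checksum": null, "avatar": null, "version": null, "payload": 0xBEEF}, "factor": -2.5, "quantity": 40, "seq": 5, "retries": 100}

backward: COMPATIBLE []; forward: COMPATIBLE []; decoded: {"channel": "BLUE", "extras": {}, "addr": {"checksum": null, "avatar": null, "version": null, "payload": 0xBEEF}, "factor": -2.5, "quantity": 40, "seq": 5, "retries": 100}


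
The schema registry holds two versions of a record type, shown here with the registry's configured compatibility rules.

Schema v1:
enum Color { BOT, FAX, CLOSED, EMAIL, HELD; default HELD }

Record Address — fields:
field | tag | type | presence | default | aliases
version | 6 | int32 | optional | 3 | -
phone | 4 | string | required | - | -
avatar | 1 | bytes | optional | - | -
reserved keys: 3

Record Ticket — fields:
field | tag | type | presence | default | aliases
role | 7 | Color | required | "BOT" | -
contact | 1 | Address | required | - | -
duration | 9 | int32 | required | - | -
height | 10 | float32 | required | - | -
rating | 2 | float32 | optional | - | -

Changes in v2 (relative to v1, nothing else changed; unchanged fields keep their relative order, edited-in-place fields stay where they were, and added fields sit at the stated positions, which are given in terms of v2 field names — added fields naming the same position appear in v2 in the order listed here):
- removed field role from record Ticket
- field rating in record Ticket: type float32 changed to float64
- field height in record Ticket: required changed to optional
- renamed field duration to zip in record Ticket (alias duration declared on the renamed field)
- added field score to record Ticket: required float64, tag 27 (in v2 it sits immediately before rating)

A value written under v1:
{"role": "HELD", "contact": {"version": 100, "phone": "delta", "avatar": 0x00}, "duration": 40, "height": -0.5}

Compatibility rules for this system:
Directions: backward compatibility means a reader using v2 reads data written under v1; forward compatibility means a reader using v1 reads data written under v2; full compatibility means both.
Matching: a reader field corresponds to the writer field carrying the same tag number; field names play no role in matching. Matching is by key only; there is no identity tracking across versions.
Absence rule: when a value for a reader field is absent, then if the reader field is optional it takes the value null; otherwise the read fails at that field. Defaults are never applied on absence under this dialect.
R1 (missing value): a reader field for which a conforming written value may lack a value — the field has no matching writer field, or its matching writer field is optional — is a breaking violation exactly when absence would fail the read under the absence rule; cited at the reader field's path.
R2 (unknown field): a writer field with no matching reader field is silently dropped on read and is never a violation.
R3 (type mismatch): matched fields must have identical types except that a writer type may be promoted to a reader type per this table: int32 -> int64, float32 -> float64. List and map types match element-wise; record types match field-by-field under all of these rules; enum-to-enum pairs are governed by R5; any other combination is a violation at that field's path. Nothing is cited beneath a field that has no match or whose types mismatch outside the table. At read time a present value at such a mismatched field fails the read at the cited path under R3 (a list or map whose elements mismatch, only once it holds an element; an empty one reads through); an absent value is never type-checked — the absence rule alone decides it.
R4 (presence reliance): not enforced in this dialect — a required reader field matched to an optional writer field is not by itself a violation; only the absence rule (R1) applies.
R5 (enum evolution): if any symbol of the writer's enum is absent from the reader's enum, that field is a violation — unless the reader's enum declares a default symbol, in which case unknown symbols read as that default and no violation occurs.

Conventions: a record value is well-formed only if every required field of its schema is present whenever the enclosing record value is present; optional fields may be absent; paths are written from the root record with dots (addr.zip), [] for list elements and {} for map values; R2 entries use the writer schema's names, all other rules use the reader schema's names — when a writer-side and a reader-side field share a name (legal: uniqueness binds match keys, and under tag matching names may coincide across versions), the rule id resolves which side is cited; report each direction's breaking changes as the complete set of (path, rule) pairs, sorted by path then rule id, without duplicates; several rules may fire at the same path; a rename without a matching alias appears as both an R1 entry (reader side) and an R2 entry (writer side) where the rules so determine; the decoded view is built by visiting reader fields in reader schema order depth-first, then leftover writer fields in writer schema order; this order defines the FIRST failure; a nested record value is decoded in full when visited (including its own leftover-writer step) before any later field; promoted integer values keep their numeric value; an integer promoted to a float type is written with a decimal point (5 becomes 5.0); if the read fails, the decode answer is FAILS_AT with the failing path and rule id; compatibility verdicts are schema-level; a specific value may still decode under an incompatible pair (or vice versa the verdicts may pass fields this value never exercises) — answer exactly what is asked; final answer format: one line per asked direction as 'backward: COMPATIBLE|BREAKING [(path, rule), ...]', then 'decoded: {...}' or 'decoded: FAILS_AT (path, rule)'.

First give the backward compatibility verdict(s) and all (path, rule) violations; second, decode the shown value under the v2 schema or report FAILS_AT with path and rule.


in Ticket below, arrows point writer -> reader
backward analysis of Ticket with v2 as reader and v1 as writer:
  Address -> Address, writer required: contact aligns to contact
  int32 -> int32, writer required: zip aligns to duration
  float32 -> float32, writer required: height aligns to height
  score: no writer match
  float32 -> float64, writer optional: rating aligns to rating
  writer field role has no reader counterpart
  int32 -> int32, writer optional: contact.version aligns to contact.version
  string -> string, writer required: contact.phone aligns to contact.phone
  bytes -> bytes, writer optional: contact.avatar aligns to contact.avatar
  rule R1 violated at score
  => 1 violation(s): backward is BREAKING for Ticket
decode walk for Ticket under reader schema v2:
  contact.version := 100
  contact.phone := "delta"
  contact.avatar := 0x00
  zip := 40 (from writer duration)
  height := -0.5
  read fails at score under R1 (no fill)
  => FAILS_AT (score, R1)
ruling out the remaining Ticket differences:
  removed field role from record Ticket -> fires only in the forward direction of Ticket, which is not asked here
  field rating in record Ticket: type float32 changed to float64 -> fires only in the forward direction of Ticket, which is not asked here
  field height in record Ticket: required changed to optional -> fires only in the forward direction of Ticket, which is not asked here
  renamed field duration to zip in record Ticket (alias duration declared on the renamed field) -> fires no rule on Ticket, leaving the asked answer as it is

backward: BREAKING [(score, R1)]; decoded: FAILS_AT (score, R1)


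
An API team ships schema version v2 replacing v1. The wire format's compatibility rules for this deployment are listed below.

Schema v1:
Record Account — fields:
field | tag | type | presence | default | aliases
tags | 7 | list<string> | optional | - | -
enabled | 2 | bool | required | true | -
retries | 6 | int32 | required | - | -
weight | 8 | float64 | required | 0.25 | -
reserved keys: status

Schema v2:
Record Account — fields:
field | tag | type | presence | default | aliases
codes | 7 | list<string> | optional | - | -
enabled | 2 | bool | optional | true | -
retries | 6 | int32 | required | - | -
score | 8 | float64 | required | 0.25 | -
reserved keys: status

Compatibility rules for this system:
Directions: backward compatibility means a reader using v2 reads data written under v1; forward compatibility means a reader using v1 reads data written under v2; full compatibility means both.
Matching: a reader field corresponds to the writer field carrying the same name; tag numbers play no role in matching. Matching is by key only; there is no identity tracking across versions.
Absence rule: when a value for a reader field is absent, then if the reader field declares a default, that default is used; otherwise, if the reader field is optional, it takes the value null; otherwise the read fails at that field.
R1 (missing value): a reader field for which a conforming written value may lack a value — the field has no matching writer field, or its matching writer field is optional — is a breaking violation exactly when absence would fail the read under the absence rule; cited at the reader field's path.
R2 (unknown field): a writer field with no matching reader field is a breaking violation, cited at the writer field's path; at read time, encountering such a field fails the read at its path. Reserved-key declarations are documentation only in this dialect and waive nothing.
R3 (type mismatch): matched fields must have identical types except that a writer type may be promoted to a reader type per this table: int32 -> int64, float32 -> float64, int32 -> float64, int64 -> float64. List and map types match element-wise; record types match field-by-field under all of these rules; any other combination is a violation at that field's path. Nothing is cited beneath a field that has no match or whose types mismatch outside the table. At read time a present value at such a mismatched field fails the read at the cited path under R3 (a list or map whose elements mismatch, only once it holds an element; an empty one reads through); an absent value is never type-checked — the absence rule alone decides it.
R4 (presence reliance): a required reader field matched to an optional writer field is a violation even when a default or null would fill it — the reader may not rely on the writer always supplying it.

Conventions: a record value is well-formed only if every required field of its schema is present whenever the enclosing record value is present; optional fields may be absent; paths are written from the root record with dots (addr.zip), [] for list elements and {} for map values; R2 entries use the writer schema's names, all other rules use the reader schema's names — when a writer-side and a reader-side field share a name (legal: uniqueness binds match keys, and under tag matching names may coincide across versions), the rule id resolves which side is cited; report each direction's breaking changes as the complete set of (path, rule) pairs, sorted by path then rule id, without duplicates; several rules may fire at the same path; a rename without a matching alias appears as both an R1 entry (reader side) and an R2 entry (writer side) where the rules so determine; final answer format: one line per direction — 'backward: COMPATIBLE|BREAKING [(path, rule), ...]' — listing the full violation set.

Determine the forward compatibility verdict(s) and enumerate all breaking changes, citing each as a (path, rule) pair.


the writer's type comes first in each Account pair
forward pass over Account, reader schema v1, writer schema v2:
  tags: no writer match
  enabled: bool -> bool, writer optional; from enabled
  retries: int32 -> int32, writer required; from retries
  weight: no writer match
  writer codes: unknown to reader
  writer score: unknown to reader
  R2 fires at codes
  R4 fires at enabled
  R2 fires at score
  => forward: BREAKING (3)

forward: BREAKING [(codes, R2), (enabled, R4), (score, R2)]
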